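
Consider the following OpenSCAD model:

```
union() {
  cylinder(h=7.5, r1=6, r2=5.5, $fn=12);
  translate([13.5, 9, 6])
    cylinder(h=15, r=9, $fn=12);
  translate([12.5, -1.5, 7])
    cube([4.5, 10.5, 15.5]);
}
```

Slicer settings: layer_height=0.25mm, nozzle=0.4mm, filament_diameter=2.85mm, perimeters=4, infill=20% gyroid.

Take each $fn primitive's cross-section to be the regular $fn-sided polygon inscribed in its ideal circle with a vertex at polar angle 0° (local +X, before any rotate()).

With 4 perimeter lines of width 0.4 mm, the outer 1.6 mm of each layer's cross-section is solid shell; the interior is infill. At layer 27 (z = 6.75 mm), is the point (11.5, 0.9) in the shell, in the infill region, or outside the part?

At z = 6.75 mm: the cone (r1=6→r2=5.5) has section circumradius 5.550 here — a regular 12-gon; the r=9 cylinder at (13.5, 9) gives a regular 12-gon of circumradius 9 (constant along its height); the cube at (12.5, -1.5) is absent (z outside [7, 22.5]); Taking the union: the 2 present regions are separate (no shared area or edge), so areas and boundary lengths simply add and each stays a separate island — 2 connected regions. Overall, the cross-section has 2 separate islands. The nearest boundary edge runs (13.50, 0.00)→(9.00, 1.21); distance from the point to it = 0.35 mm. (Shell/infill is judged within the island containing the point — the largest one.) The point is inside the cross-section, 0.35 mm from the nearest boundary — within the 1.6 mm shell band (4 × 0.4).

shell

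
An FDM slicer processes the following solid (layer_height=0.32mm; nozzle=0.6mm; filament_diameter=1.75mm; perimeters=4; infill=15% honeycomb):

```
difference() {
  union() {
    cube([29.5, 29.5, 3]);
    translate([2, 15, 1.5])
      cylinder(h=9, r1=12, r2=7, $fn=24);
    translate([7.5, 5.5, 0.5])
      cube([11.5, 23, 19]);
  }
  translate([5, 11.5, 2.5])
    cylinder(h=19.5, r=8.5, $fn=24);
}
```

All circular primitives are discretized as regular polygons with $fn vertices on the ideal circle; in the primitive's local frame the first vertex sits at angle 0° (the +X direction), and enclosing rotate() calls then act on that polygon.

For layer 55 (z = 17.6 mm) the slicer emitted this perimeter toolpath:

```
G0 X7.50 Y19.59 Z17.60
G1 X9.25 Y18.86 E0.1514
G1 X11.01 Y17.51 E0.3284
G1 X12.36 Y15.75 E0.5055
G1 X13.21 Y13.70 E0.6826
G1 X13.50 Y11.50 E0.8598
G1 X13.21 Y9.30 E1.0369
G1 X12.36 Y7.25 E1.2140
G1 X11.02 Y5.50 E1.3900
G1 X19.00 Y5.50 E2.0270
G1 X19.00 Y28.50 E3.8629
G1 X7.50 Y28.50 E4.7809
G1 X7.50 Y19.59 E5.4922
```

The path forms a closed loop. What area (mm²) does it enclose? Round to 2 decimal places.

Apply the shoelace formula to the sequence of (X, Y) vertices; enclosed area = 198.18 mm².

198.18 mm²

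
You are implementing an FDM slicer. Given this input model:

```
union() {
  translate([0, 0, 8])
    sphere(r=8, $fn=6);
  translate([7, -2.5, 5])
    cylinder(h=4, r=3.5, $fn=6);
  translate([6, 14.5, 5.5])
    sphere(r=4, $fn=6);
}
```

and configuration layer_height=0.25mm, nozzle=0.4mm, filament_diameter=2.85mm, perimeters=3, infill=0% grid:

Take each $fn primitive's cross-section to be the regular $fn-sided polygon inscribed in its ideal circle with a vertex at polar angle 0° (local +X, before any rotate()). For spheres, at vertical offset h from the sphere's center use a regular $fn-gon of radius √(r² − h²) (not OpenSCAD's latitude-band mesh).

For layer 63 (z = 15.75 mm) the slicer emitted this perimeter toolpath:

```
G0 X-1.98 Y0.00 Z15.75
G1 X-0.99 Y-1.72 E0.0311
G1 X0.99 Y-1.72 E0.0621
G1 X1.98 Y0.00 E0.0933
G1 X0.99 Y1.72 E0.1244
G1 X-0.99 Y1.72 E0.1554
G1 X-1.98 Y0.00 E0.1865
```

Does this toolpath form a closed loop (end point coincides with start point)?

yes

Start point (G0): (-1.98, 0.00). End point (last G1): the path returns to the start — closed.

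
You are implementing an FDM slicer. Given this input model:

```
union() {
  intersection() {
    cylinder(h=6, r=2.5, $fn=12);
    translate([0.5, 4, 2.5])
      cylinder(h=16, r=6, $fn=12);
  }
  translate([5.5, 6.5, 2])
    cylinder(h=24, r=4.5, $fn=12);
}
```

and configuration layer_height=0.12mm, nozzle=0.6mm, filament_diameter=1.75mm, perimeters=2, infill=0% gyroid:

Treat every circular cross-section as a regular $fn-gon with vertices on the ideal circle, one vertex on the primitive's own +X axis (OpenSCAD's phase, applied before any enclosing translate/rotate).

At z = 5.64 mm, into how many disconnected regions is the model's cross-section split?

At z = 5.64 mm: the r=2.5 cylinder gives a regular 12-gon of circumradius 2.5 (constant along its height); the r=6 cylinder at (0.5, 4) contributes a regular 12-gon of circumradius 6; After intersecting: the r=6 cylinder at (0.5, 4) partially overlaps the r=2.5 cylinder; clipping to the common part keeps 17.07 mm² — 1 connected region; the r=4.5 cylinder at (5.5, 6.5) contributes a regular 12-gon of circumradius 4.5; Combining (union): the 2 present regions are separate (no shared area or edge), so areas and boundary lengths simply add and each stays a separate island — 2 connected regions. The result has 2 disconnected regions.

2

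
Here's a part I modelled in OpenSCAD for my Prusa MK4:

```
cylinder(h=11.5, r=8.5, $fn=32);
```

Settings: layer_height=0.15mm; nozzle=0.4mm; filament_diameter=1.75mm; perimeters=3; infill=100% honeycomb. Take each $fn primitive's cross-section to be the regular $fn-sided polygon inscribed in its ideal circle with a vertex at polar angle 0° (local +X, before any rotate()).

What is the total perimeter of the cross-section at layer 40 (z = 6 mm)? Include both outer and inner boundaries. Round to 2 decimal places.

53.32 mm

At z = 6 mm: the r=8.5 cylinder gives a regular 32-gon of circumradius 8.5 (constant along its height) (perimeter = 2·32·8.500·sin(180°/32) = 53.32 mm). Overall, the cross-section is a single solid region. Total boundary length (outer) = 53.32 mm.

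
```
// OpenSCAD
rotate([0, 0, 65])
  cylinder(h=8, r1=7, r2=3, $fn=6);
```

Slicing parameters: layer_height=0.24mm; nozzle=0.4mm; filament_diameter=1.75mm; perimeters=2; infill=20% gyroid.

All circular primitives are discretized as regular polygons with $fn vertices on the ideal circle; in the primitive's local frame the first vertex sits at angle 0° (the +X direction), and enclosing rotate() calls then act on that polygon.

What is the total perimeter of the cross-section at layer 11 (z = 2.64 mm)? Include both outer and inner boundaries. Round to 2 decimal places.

At z = 2.64 mm: the cone contributes a regular 6-gon of circumradius 5.680 (interpolated between r1=7 and r2=3 at t=0.330) (perimeter = 2·6·5.680·sin(180°/6) = 34.08 mm); (whole slice rotated 65° about Z — lengths, areas and connectivity unchanged). Overall, the cross-section is a single solid region. Total boundary length (outer) = 34.08 mm.

34.08 mm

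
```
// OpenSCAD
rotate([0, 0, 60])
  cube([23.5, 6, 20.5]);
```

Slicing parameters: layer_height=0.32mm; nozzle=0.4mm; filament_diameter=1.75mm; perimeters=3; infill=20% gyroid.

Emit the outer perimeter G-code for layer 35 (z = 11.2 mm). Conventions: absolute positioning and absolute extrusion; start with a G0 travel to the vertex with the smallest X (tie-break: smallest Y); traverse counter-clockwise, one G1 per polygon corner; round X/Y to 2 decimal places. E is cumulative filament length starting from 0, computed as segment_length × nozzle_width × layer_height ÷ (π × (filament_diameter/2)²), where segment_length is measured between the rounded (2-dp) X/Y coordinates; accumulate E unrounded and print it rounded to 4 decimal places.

G0 X-5.20 Y3.00 Z11.20
G1 X0.00 Y0.00 E0.3195
G1 X11.75 Y20.35 E1.5700
G1 X6.55 Y23.35 E1.8895
G1 X-5.20 Y3.00 E3.1400

At z = 11.2 mm: the cube is present — its section is the full 23.5×6 rectangle; (whole slice rotated 60° about Z — lengths, areas and connectivity unchanged). The outline is a single polygon with 4 vertices. Extrusion per mm of travel: 0.4 × 0.32 / (π × 0.875²) = 0.053216. Accumulating E over each segment gives final E = 3.1400.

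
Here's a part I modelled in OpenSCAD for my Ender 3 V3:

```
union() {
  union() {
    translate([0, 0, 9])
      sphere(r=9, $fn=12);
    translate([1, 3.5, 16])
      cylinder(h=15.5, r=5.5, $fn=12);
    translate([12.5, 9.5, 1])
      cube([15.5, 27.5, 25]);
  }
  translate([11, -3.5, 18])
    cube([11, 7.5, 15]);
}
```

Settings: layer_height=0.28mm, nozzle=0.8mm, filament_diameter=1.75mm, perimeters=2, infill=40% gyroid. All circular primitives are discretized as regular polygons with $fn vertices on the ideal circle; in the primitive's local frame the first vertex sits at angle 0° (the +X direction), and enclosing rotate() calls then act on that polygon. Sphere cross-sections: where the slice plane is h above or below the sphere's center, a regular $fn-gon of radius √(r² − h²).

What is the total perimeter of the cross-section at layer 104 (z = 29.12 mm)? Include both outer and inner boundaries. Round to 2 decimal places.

71.16 mm

At z = 29.12 mm: the sphere does not reach this height (|z−center|=20.120 > r=9); the r=5.5 cylinder at (1, 3.5) gives a regular 12-gon of circumradius 5.5 (constant along its height) (perimeter = 2·12·5.500·sin(180°/12) = 34.16 mm); the cube at (12.5, 9.5) is absent (z outside [1, 26]); Merging all regions: only the r=5.5 cylinder at (1, 3.5) is present, so the union is just that shape — boundary = 34.16 mm; the 11×7.5 cube at (11, -3.5) contributes its full rectangle (perimeter 37.00 mm); Combining (union): the 2 present regions are separate (no shared area or edge), so areas and boundary lengths simply add and each stays a separate island — boundary = 71.16 mm. Overall, the cross-section has 2 separate islands. Total boundary length (outer) = 71.16 mm.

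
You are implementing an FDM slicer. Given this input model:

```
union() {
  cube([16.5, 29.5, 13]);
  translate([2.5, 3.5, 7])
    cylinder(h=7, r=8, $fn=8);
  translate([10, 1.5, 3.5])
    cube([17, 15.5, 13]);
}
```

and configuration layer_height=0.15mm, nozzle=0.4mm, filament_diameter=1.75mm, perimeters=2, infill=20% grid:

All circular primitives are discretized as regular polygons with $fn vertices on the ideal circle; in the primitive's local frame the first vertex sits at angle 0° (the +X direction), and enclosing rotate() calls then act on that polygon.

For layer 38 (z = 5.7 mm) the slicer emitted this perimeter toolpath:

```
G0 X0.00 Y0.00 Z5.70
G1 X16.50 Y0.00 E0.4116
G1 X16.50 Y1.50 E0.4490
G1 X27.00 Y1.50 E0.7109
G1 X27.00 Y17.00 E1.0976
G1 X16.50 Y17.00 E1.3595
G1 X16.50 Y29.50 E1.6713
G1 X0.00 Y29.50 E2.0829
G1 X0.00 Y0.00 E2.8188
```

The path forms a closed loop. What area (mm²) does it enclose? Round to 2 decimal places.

649.50 mm²

Apply the shoelace formula to the sequence of (X, Y) vertices; enclosed area = 649.50 mm².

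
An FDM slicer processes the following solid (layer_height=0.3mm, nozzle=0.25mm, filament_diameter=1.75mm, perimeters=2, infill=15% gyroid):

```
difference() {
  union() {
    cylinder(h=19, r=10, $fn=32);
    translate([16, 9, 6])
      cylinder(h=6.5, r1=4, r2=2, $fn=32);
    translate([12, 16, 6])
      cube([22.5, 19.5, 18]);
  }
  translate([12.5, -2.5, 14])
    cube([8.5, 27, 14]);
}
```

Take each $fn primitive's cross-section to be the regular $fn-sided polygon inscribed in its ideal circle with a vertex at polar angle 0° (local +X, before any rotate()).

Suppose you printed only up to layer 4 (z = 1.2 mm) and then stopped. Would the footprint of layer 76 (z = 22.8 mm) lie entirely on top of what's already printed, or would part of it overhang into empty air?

part overhangs

Compare the two slices. At z = 1.2: the cylinder: section is a regular 32-gon, circumradius r=10 (area = (32/2)·10.000²·sin(360°/32) = 312.14 mm²); the cone at (16, 9) is absent (z outside [6, 12.5]); the cube at (12, 16) is absent (z outside [6, 24]); Taking the union: only the r=10 cylinder is present, so the union is just that shape — area = 312.14 mm²; the cube at (12.5, -2.5) is absent (z outside [14, 28]); After the difference (first − rest): none of the subtracted shapes is present at this height, so the result so far is unchanged — area = 312.14 mm². At z = 22.8: the cylinder is absent (z outside [0, 19]); the cone at (16, 9) does not reach this height (z outside [6, 12.5]); the cube at (12, 16) is present — its section is the full 22.5×19.5 rectangle (area 438.75 mm²); Taking the union: only the 22.5×19.5 cube at (12, 16) is present, so the union is just that shape — area = 438.75 mm²; the cube at (12.5, -2.5) (footprint 8.5×27) is included at this height (area 229.50 mm²); After the difference (first − rest): starting from the result so far (438.75 mm²), the 8.5×27 cube at (12.5, -2.5) partially overlaps it — only the 72.25 mm² overlap (of its 229.50 mm²) is removed, clipping the outline — area = 366.50 mm². Checking containment: at z = 22.8 the cross-section extends beyond the z = 1.2 cross-section by about 366.50 mm².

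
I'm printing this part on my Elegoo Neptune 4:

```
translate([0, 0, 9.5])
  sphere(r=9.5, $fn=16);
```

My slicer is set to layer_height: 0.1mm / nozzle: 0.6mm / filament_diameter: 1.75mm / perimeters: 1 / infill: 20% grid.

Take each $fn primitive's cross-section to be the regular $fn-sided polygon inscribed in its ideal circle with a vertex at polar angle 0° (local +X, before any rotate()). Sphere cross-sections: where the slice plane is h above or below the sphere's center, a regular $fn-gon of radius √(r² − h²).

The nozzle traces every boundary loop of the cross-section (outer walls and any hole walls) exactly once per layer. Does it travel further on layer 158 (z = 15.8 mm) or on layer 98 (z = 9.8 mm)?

Layer 158 (z = 15.8): the sphere: section is a regular 16-gon, circumradius = √(r²−h²) = √(9.5²−6.3²) = 7.111 (perimeter = 2·16·7.111·sin(180°/16) = 44.39 mm). So its perimeter = 44.39 mm. Layer 98 (z = 9.8): the r=9.5 sphere contributes a regular 16-gon of circumradius √(9.5²−0.3²) = 9.495 (perimeter = 2·16·9.495·sin(180°/16) = 59.28 mm). So its perimeter = 59.28 mm. Layer 98 is larger (59.28 vs 44.39 mm).

layer 98 (z = 9.8 mm)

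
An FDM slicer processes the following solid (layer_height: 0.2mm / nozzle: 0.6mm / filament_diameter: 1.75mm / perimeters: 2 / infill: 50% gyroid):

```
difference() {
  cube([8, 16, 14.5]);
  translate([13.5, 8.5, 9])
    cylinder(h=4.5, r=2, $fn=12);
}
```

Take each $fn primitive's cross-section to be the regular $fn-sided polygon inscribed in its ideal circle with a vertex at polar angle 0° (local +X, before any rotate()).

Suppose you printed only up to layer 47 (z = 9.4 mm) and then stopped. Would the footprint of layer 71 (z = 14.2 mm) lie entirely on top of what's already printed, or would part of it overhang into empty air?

entirely on top

Compare the two slices. At z = 9.4: the cube is present — its section is the full 8×16 rectangle (area 128.00 mm²); the r=2 cylinder at (13.5, 8.5) contributes a regular 12-gon of circumradius 2 (area = (12/2)·2.000²·sin(360°/12) = 12.00 mm²); After the difference (first − rest): starting from the 8×16 cube (128.00 mm²), the r=2 cylinder at (13.5, 8.5) misses the remaining region (no effect) — area = 128.00 mm². At z = 14.2: the 8×16 cube contributes its full rectangle (area 128.00 mm²); the cylinder at (13.5, 8.5) is not intersected at this z (z outside [9, 13.5]); After the difference (first − rest): none of the subtracted shapes is present at this height, so the 8×16 cube is unchanged — area = 128.00 mm². Checking containment: the cross-section at z = 14.2 is a subset of the cross-section at z = 9.4.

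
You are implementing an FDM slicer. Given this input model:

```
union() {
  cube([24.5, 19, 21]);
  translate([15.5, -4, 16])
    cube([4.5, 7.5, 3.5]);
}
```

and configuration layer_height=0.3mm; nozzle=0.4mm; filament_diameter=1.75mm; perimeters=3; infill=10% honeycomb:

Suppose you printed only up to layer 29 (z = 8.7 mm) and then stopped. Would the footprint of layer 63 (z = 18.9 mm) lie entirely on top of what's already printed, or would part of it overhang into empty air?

part overhangs

Compare the two slices. At z = 8.7: the 24.5×19 cube contributes its full rectangle (area 465.50 mm²); the cube at (15.5, -4) does not reach this height (z outside [16, 19.5]); Taking the union: only the 24.5×19 cube is present, so the union is just that shape — area = 465.50 mm². At z = 18.9: the 24.5×19 cube contributes its full rectangle (area 465.50 mm²); the cube at (15.5, -4) (footprint 4.5×7.5) is included at this height (area 33.75 mm²); Taking the union: the regions partially overlap — summed areas 499.25 mm² minus the doubly-counted overlap 15.75 mm² gives 483.50 mm² — area = 483.50 mm². Checking containment: at z = 18.9 the cross-section extends beyond the z = 8.7 cross-section by about 18.00 mm².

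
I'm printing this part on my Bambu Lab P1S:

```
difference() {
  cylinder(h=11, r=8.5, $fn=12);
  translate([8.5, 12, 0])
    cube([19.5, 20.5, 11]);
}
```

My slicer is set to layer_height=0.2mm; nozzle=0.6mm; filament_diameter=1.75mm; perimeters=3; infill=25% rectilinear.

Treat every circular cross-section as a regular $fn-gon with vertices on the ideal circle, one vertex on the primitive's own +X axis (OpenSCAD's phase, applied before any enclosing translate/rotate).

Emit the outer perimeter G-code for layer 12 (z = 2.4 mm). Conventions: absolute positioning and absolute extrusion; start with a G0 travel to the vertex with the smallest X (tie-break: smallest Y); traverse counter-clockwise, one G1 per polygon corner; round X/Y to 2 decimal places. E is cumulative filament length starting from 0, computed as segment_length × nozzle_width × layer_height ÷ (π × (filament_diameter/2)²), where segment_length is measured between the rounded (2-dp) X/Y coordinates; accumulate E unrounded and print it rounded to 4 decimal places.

At z = 2.4 mm: the r=8.5 cylinder gives a regular 12-gon of circumradius 8.5 (constant along its height); the 19.5×20.5 cube at (8.5, 12) contributes its full rectangle; Subtracting the remaining from the first: starting from the r=8.5 cylinder, the 19.5×20.5 cube at (8.5, 12) misses the remaining region (no effect) — 1 connected region. The outline is a single polygon with 12 vertices. Extrusion per mm of travel: 0.6 × 0.2 / (π × 0.875²) = 0.049890. Accumulating E over each segment gives final E = 2.6339.

G0 X-8.50 Y0.00 Z2.40
G1 X-7.36 Y-4.25 E0.2195
G1 X-4.25 Y-7.36 E0.4390
G1 X0.00 Y-8.50 E0.6585
G1 X4.25 Y-7.36 E0.8780
G1 X7.36 Y-4.25 E1.0974
G1 X8.50 Y0.00 E1.3170
G1 X7.36 Y4.25 E1.5365
G1 X4.25 Y7.36 E1.7559
G1 X0.00 Y8.50 E1.9755
G1 X-4.25 Y7.36 E2.1950
G1 X-7.36 Y4.25 E2.4144
G1 X-8.50 Y0.00 E2.6339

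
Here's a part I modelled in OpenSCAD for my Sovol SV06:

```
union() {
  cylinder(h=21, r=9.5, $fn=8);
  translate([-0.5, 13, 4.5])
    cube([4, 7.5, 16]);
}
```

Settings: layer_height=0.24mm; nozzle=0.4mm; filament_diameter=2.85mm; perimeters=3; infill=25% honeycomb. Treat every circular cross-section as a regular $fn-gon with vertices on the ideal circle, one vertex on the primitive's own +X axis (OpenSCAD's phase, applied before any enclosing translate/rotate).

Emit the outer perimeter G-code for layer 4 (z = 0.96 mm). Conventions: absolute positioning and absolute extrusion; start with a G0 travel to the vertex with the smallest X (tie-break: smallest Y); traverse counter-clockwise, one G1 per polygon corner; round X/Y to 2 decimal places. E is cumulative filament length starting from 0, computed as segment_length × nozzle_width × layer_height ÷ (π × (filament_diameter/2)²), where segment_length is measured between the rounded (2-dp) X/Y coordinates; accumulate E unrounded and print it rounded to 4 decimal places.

G0 X-9.50 Y0.00 Z0.96
G1 X-6.72 Y-6.72 E0.1094
G1 X0.00 Y-9.50 E0.2189
G1 X6.72 Y-6.72 E0.3283
G1 X9.50 Y0.00 E0.4377
G1 X6.72 Y6.72 E0.5472
G1 X0.00 Y9.50 E0.6566
G1 X-6.72 Y6.72 E0.7661
G1 X-9.50 Y0.00 E0.8755

At z = 0.96 mm: the r=9.5 cylinder contributes a regular 8-gon of circumradius 9.5; the cube at (-0.5, 13) is not intersected at this z (z outside [4.5, 20.5]); Taking the union: only the r=9.5 cylinder is present, so the union is just that shape — 1 connected region. The outline is a single polygon with 8 vertices. Extrusion per mm of travel: 0.4 × 0.24 / (π × 1.425²) = 0.015048. Accumulating E over each segment gives final E = 0.8755.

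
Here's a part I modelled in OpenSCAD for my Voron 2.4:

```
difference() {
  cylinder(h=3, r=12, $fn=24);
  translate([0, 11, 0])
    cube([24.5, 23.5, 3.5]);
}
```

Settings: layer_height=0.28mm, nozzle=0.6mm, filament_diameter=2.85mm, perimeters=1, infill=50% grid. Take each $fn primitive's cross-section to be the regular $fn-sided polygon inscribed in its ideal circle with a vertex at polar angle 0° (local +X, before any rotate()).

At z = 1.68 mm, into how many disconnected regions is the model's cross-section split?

1

At z = 1.68 mm: the r=12 cylinder gives a regular 24-gon of circumradius 12 (constant along its height); the 24.5×23.5 cube at (0, 11) contributes its full rectangle; Subtracting the remaining from the first: starting from the r=12 cylinder, the 24.5×23.5 cube at (0, 11) partially overlaps it — only the 2.89 mm² overlap (of its 575.75 mm²) is removed, clipping the outline — 1 connected region. The result has 1 disconnected region.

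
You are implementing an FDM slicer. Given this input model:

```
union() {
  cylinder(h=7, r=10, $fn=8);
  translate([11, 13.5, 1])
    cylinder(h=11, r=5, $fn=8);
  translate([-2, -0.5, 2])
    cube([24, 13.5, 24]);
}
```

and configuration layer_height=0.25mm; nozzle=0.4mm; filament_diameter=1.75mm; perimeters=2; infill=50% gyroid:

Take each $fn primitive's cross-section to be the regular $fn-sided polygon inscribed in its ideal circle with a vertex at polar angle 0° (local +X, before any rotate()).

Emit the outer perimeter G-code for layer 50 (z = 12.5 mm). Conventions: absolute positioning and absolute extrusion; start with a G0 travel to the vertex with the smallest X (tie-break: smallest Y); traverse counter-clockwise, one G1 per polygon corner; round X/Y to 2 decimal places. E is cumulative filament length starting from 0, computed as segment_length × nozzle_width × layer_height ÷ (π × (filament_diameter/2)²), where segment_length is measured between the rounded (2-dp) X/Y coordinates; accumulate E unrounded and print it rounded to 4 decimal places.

G0 X-2.00 Y-0.50 Z12.50
G1 X22.00 Y-0.50 E0.9978
G1 X22.00 Y13.00 E1.5591
G1 X-2.00 Y13.00 E2.5569
G1 X-2.00 Y-0.50 E3.1181

At z = 12.5 mm: the cylinder is not intersected at this z (z outside [0, 7]); the cylinder at (11, 13.5) is not intersected at this z (z outside [1, 12]); the cube at (-2, -0.5) (footprint 24×13.5) is included at this height; Combining (union): only the 24×13.5 cube at (-2, -0.5) is present, so the union is just that shape — 1 connected region. The outline is a single polygon with 4 vertices. Extrusion per mm of travel: 0.4 × 0.25 / (π × 0.875²) = 0.041575. Accumulating E over each segment gives final E = 3.1181.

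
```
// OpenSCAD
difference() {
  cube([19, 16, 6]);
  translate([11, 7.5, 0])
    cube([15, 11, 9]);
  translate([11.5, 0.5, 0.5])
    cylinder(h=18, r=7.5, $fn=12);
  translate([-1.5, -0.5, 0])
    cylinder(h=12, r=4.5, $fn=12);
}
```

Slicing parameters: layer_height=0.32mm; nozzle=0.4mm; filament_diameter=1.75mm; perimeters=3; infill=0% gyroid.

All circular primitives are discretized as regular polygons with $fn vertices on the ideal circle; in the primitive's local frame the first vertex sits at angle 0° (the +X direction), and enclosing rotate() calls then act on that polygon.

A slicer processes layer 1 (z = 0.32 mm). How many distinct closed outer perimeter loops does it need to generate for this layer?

At z = 0.32 mm: the cube is present — its section is the full 19×16 rectangle; the cube at (11, 7.5) is present — its section is the full 15×11 rectangle; the cylinder at (11.5, 0.5) is not intersected at this z (z outside [0.5, 18.5]); the cylinder at (-1.5, -0.5): section is a regular 12-gon, circumradius r=4.5; After the difference (first − rest): starting from the 19×16 cube, the 15×11 cube at (11, 7.5) partially overlaps it — only the 68.00 mm² overlap (of its 165.00 mm²) is removed, clipping the outline; the r=4.5 cylinder at (-1.5, -0.5) partially overlaps it — only the 7.27 mm² overlap (of its 60.75 mm²) is removed, clipping the outline — 1 connected region. The result has 1 disconnected region.

1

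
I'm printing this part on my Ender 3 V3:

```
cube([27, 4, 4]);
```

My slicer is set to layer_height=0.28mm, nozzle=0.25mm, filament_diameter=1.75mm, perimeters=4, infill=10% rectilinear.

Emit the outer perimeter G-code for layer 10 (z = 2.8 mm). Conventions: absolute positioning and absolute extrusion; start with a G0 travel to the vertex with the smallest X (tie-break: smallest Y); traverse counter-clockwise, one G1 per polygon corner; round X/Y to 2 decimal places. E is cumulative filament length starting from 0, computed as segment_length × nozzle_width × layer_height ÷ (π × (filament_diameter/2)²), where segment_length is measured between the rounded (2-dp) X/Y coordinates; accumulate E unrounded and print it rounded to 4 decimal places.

G0 X0.00 Y0.00 Z2.80
G1 X27.00 Y0.00 E0.7858
G1 X27.00 Y4.00 E0.9022
G1 X0.00 Y4.00 E1.6880
G1 X0.00 Y0.00 E1.8044

At z = 2.8 mm: the cube is present — its section is the full 27×4 rectangle. The outline is a single polygon with 4 vertices. Extrusion per mm of travel: 0.25 × 0.28 / (π × 0.875²) = 0.029103. Accumulating E over each segment gives final E = 1.8044.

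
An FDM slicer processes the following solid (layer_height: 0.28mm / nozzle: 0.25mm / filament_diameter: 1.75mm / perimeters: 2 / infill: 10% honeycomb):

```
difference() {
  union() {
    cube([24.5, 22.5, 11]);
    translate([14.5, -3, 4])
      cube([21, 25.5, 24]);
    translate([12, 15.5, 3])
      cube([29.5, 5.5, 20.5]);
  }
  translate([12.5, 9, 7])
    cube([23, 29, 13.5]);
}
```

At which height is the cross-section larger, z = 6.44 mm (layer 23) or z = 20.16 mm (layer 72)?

Layer 23 (z = 6.44): the 24.5×22.5 cube contributes its full rectangle (area 551.25 mm²); the cube at (14.5, -3) is present — its section is the full 21×25.5 rectangle (area 535.50 mm²); the 29.5×5.5 cube at (12, 15.5) contributes its full rectangle (area 162.25 mm²); Taking the union: the regions partially overlap — summed areas 1249.00 mm² minus the doubly-counted overlap 354.25 mm² gives 894.75 mm² — area = 894.75 mm²; the cube at (12.5, 9) does not reach this height (z outside [7, 20.5]); Subtracting the remaining from the first: none of the subtracted shapes is present at this height, so that combined region is unchanged — area = 894.75 mm². So its area = 894.75 mm². Layer 72 (z = 20.16): the cube does not reach this height (z outside [0, 11]); the 21×25.5 cube at (14.5, -3) contributes its full rectangle (area 535.50 mm²); the 29.5×5.5 cube at (12, 15.5) contributes its full rectangle (area 162.25 mm²); Combining (union): the regions partially overlap — summed areas 697.75 mm² minus the doubly-counted overlap 115.50 mm² gives 582.25 mm² — area = 582.25 mm²; the cube at (12.5, 9) is present — its section is the full 23×29 rectangle (area 667.00 mm²); After the difference (first − rest): starting from that combined region (582.25 mm²), the 23×29 cube at (12.5, 9) partially overlaps it — only the 294.50 mm² overlap (of its 667.00 mm²) is removed, clipping the outline — area = 287.75 mm². So its area = 287.75 mm². Layer 23 is larger (894.75 vs 287.75 mm²).

layer 23 (z = 6.44 mm)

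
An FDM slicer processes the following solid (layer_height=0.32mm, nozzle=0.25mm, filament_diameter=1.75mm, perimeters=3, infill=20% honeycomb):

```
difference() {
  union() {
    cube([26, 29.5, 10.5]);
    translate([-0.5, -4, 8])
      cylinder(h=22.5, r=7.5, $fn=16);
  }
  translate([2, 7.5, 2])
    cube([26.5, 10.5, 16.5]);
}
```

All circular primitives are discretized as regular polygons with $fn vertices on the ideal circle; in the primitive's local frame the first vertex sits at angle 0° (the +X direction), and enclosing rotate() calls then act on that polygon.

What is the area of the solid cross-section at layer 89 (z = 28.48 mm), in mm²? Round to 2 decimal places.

172.21 mm²

At z = 28.48 mm: the cube is absent (z outside [0, 10.5]); the r=7.5 cylinder at (-0.5, -4) gives a regular 16-gon of circumradius 7.5 (constant along its height) (area = (16/2)·7.500²·sin(360°/16) = 172.21 mm²); Merging all regions: only the r=7.5 cylinder at (-0.5, -4) is present, so the union is just that shape — area = 172.21 mm²; the cube at (2, 7.5) does not reach this height (z outside [2, 18.5]); After the difference (first − rest): none of the subtracted shapes is present at this height, so the result so far is unchanged — area = 172.21 mm². Overall, the cross-section is a single solid region. Net area = 172.21 mm².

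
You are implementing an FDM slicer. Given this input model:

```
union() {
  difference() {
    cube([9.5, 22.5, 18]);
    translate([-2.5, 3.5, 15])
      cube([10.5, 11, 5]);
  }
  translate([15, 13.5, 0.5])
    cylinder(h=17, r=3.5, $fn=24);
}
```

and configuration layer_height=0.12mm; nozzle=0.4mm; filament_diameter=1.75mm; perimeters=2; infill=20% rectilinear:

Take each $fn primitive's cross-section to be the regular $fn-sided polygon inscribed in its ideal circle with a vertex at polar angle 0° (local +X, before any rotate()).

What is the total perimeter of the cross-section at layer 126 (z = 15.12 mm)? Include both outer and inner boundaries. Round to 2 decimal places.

101.93 mm

At z = 15.12 mm: the cube (footprint 9.5×22.5) is included at this height (perimeter 64.00 mm); the 10.5×11 cube at (-2.5, 3.5) contributes its full rectangle (perimeter 43.00 mm); After the difference (first − rest): starting from the 9.5×22.5 cube, the 10.5×11 cube at (-2.5, 3.5) partially overlaps it — only the 88.00 mm² overlap (of its 115.50 mm²) is removed, clipping the outline — boundary = 80.00 mm; the r=3.5 cylinder at (15, 13.5) gives a regular 24-gon of circumradius 3.5 (constant along its height) (perimeter = 2·24·3.500·sin(180°/24) = 21.93 mm); Taking the union: the 2 present regions are separate (no shared area or edge), so areas and boundary lengths simply add and each stays a separate island — boundary = 101.93 mm. Overall, the cross-section has 2 separate islands. Total boundary length (outer) = 101.93 mm.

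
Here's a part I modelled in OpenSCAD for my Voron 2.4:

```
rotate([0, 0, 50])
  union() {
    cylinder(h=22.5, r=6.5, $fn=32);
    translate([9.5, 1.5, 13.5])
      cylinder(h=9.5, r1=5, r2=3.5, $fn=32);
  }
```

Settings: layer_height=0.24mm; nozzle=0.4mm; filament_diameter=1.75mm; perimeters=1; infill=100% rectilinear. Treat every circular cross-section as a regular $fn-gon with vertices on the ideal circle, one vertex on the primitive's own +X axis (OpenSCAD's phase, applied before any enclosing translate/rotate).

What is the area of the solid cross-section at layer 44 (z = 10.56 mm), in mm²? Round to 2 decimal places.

131.88 mm²

At z = 10.56 mm: the r=6.5 cylinder contributes a regular 32-gon of circumradius 6.5 (area = (32/2)·6.500²·sin(360°/32) = 131.88 mm²); the cone at (9.5, 1.5) does not reach this height (z outside [13.5, 23]); Merging all regions: only the r=6.5 cylinder is present, so the union is just that shape — area = 131.88 mm²; (whole slice rotated 50° about Z — lengths, areas and connectivity unchanged). Overall, the cross-section is a single solid region. Net area = 131.88 mm².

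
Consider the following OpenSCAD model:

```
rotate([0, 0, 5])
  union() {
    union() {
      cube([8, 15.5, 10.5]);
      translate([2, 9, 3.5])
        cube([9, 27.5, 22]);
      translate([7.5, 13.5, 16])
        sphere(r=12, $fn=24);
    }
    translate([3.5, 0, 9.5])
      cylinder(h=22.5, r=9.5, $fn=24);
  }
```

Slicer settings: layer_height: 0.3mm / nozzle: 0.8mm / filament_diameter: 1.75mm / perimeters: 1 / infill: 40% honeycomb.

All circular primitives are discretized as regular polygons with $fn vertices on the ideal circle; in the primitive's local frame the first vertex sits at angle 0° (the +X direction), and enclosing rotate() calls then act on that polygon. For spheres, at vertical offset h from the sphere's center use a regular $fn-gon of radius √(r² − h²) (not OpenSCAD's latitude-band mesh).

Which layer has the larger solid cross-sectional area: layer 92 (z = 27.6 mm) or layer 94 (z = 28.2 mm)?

layer 92 (z = 27.6 mm)

Layer 92 (z = 27.6): the cube is absent (z outside [0, 10.5]); the cube at (2, 9) is not intersected at this z (z outside [3.5, 25.5]); the r=12 sphere at (7.5, 13.5) contributes a regular 24-gon of circumradius √(12²−11.6²) = 3.072 (area = (24/2)·3.072²·sin(360°/24) = 29.32 mm²); Merging all regions: only the r=12 sphere at (7.5, 13.5) is present, so the union is just that shape — area = 29.32 mm²; the r=9.5 cylinder at (3.5, 0) contributes a regular 24-gon of circumradius 9.5 (area = (24/2)·9.500²·sin(360°/24) = 280.30 mm²); Taking the union: the 2 present regions are separate (no shared area or edge), so areas and boundary lengths simply add and each stays a separate island — area = 309.62 mm²; (whole slice rotated 5° about Z — lengths, areas and connectivity unchanged). So its area = 309.62 mm². Layer 94 (z = 28.2): the cube does not reach this height (z outside [0, 10.5]); the cube at (2, 9) is not intersected at this z (z outside [3.5, 25.5]); the sphere at (7.5, 13.5) is not intersected at this z (|z−center|=12.200 > r=12); Merging all regions: nothing is present at this height; the r=9.5 cylinder at (3.5, 0) gives a regular 24-gon of circumradius 9.5 (constant along its height) (area = (24/2)·9.500²·sin(360°/24) = 280.30 mm²); Taking the union: only the r=9.5 cylinder at (3.5, 0) is present, so the union is just that shape — area = 280.30 mm²; (rotated 5° about Z; rotation is an isometry so areas/perimeters/island counts are preserved). So its area = 280.30 mm². Layer 92 is larger (309.62 vs 280.30 mm²).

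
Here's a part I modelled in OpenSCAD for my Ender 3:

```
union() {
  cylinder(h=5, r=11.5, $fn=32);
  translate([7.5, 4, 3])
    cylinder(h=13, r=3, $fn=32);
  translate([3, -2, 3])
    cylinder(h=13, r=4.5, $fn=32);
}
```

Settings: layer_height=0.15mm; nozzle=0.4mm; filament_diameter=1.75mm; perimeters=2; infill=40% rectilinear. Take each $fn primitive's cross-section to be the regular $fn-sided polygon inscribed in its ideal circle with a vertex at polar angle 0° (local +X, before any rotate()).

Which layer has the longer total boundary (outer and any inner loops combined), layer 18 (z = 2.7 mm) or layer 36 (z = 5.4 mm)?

Layer 18 (z = 2.7): the r=11.5 cylinder gives a regular 32-gon of circumradius 11.5 (constant along its height) (perimeter = 2·32·11.500·sin(180°/32) = 72.14 mm); the cylinder at (7.5, 4) is absent (z outside [3, 16]); the cylinder at (3, -2) does not reach this height (z outside [3, 16]); Taking the union: only the r=11.5 cylinder is present, so the union is just that shape — boundary = 72.14 mm. So its perimeter = 72.14 mm. Layer 36 (z = 5.4): the cylinder is not intersected at this z (z outside [0, 5]); the r=3 cylinder at (7.5, 4) gives a regular 32-gon of circumradius 3 (constant along its height) (perimeter = 2·32·3.000·sin(180°/32) = 18.82 mm); the r=4.5 cylinder at (3, -2) gives a regular 32-gon of circumradius 4.5 (constant along its height) (perimeter = 2·32·4.500·sin(180°/32) = 28.23 mm); Merging all regions: the 2 present regions are separate (no shared area or edge), so areas and boundary lengths simply add and each stays a separate island — boundary = 47.05 mm. So its perimeter = 47.05 mm. Layer 18 is larger (72.14 vs 47.05 mm).

layer 18 (z = 2.7 mm)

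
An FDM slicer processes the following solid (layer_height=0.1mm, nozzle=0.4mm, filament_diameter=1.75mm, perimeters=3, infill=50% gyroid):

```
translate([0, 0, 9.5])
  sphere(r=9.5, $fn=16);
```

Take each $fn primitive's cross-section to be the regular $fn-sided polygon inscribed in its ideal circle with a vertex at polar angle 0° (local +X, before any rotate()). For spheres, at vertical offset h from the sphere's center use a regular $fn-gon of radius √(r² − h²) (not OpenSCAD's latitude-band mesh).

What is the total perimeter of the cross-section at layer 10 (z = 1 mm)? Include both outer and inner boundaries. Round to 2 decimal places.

At z = 1 mm: the r=9.5 sphere slices to a regular 16-gon of circumradius 4.243 (√(r²−h²) with h=8.5 from center) (perimeter = 2·16·4.243·sin(180°/16) = 26.49 mm). Overall, the cross-section is a single solid region. Total boundary length (outer) = 26.49 mm.

26.49 mm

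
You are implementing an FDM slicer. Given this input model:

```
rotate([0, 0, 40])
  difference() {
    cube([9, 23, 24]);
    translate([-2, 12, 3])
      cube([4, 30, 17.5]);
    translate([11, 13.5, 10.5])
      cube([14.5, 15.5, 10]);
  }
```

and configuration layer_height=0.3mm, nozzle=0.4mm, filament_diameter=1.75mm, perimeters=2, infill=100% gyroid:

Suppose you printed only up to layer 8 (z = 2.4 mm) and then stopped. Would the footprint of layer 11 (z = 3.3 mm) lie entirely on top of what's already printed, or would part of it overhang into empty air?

Compare the two slices. At z = 2.4: the 9×23 cube contributes its full rectangle (area 207.00 mm²); the cube at (-2, 12) does not reach this height (z outside [3, 20.5]); the cube at (11, 13.5) does not reach this height (z outside [10.5, 20.5]); After the difference (first − rest): none of the subtracted shapes is present at this height, so the 9×23 cube is unchanged — area = 207.00 mm²; (whole slice rotated 40° about Z — lengths, areas and connectivity unchanged). At z = 3.3: the cube is present — its section is the full 9×23 rectangle (area 207.00 mm²); the 4×30 cube at (-2, 12) contributes its full rectangle (area 120.00 mm²); the cube at (11, 13.5) is not intersected at this z (z outside [10.5, 20.5]); Taking the first minus the rest: starting from the 9×23 cube (207.00 mm²), the 4×30 cube at (-2, 12) partially overlaps it — only the 22.00 mm² overlap (of its 120.00 mm²) is removed, clipping the outline — area = 185.00 mm²; (whole slice rotated 40° about Z — lengths, areas and connectivity unchanged). Checking containment: the cross-section at z = 3.3 is a subset of the cross-section at z = 2.4.

entirely on top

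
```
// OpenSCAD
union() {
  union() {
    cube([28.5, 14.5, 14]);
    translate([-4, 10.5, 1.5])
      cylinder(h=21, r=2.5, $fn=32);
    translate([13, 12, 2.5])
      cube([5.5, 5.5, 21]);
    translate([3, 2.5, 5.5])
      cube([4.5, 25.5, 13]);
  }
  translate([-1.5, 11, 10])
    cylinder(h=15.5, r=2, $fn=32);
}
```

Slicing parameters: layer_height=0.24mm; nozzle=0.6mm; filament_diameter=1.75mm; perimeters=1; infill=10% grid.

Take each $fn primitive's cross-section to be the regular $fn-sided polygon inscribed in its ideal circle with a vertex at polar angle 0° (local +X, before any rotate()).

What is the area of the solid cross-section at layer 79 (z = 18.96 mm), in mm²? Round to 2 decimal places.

At z = 18.96 mm: the cube does not reach this height (z outside [0, 14]); the cylinder at (-4, 10.5): section is a regular 32-gon, circumradius r=2.5 (area = (32/2)·2.500²·sin(360°/32) = 19.51 mm²); the cube at (13, 12) (footprint 5.5×5.5) is included at this height (area 30.25 mm²); the cube at (3, 2.5) is not intersected at this z (z outside [5.5, 18.5]); Merging all regions: the 2 present regions are separate (no shared area or edge), so areas and boundary lengths simply add and each stays a separate island — area = 49.76 mm²; the cylinder at (-1.5, 11): section is a regular 32-gon, circumradius r=2 (area = (32/2)·2.000²·sin(360°/32) = 12.49 mm²); Merging all regions: the regions partially overlap — summed areas 62.24 mm² minus the doubly-counted overlap 4.96 mm² gives 57.29 mm² — area = 57.29 mm². Overall, the cross-section has 2 separate islands. Net area = 57.29 mm².

57.29 mm²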